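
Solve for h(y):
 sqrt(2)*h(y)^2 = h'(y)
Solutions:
 h(y) = -1/(C1 + sqrt(2)*y)


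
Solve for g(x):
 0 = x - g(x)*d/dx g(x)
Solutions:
 g(x) = -sqrt(C1 + x^2)
 g(x) = sqrt(C1 + x^2)


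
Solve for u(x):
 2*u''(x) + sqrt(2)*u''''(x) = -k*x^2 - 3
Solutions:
 u(x) = C1 + C2*x + C3*sin(2^(1/4)*x) + C4*cos(2^(1/4)*x) - k*x^4/24 + x^2*(sqrt(2)*k - 3)/4


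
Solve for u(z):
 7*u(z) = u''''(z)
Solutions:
 u(z) = C1*exp(-7^(1/4)*z) + C2*exp(7^(1/4)*z) + C3*sin(7^(1/4)*z) + C4*cos(7^(1/4)*z)


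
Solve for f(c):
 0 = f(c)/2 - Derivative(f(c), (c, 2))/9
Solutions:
 f(c) = C1*exp(-3*sqrt(2)*c/2) + C2*exp(3*sqrt(2)*c/2)


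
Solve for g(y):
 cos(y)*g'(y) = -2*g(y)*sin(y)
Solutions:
 g(y) = C1*cos(y)^2


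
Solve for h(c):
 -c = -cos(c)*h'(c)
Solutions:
 h(c) = C1 + Integral(c/cos(c), c)


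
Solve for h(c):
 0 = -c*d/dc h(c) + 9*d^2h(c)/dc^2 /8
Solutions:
 h(c) = C1 + C2*erfi(2*c/3)


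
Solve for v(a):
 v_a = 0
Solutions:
 v(a) = C1


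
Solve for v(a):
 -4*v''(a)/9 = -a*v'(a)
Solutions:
 v(a) = C1 + C2*erfi(3*sqrt(2)*a/4)


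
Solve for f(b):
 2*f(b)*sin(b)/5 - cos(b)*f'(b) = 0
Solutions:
 f(b) = C1/cos(b)^(2/5)


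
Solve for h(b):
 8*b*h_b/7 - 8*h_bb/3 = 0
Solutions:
 h(b) = C1 + C2*erfi(sqrt(42)*b/14)


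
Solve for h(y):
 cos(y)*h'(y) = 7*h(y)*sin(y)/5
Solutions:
 h(y) = C1/cos(y)^(7/5)


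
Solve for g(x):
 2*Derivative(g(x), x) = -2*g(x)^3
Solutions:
 g(x) = -sqrt(2)*sqrt(-1/(C1 - x))/2
 g(x) = sqrt(2)*sqrt(-1/(C1 - x))/2


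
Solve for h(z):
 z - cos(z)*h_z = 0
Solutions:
 h(z) = C1 + Integral(z/cos(z), z)


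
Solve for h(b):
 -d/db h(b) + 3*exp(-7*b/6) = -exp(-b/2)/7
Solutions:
 h(b) = C1 - 2*exp(-b/2)/7 - 18*exp(-7*b/6)/7


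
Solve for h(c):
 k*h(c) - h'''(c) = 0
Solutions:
 h(c) = C1*exp(c*k^(1/3)) + C2*exp(c*k^(1/3)*(-1 + sqrt(3)*I)/2) + C3*exp(-c*k^(1/3)*(1 + sqrt(3)*I)/2)


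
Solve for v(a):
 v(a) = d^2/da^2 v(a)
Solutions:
 v(a) = C1*exp(-a) + C2*exp(a)


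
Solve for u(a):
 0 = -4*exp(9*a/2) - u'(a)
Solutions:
 u(a) = C1 - 8*exp(9*a/2)/9


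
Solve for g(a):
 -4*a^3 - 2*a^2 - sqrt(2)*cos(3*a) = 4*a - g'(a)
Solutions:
 g(a) = C1 + a^4 + 2*a^3/3 + 2*a^2 + sqrt(2)*sin(3*a)/3


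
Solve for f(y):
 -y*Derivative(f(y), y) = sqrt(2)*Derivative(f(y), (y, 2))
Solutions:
 f(y) = C1 + C2*erf(2^(1/4)*y/2)


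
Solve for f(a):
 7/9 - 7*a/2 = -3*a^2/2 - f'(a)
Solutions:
 f(a) = C1 - a^3/2 + 7*a^2/4 - 7*a/9


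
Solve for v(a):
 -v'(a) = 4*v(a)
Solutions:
 v(a) = C1*exp(-4*a)


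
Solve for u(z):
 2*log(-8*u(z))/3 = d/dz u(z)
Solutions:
 -3*Integral(1/(log(-_y) + 3*log(2)), (_y, u(z)))/2 = C1 - z


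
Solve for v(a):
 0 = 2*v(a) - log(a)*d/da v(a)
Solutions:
 v(a) = C1*exp(2*li(a))


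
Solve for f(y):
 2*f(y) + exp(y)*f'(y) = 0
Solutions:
 f(y) = C1*exp(2*exp(-y))


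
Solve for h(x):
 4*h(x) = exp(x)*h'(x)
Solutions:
 h(x) = C1*exp(-4*exp(-x))


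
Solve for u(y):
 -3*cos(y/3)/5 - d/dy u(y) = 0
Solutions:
 u(y) = C1 - 9*sin(y/3)/5


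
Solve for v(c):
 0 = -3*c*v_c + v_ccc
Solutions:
 v(c) = C1 + Integral(C2*airyai(3^(1/3)*c) + C3*airybi(3^(1/3)*c), c)


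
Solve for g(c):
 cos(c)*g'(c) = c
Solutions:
 g(c) = C1 + Integral(c/cos(c), c)


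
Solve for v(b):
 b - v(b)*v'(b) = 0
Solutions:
 v(b) = -sqrt(C1 + b^2)
 v(b) = sqrt(C1 + b^2)


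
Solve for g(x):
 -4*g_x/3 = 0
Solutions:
 g(x) = C1


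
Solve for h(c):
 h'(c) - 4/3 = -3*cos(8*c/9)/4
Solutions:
 h(c) = C1 + 4*c/3 - 27*sin(8*c/9)/32


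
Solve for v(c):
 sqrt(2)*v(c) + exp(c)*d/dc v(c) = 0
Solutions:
 v(c) = C1*exp(sqrt(2)*exp(-c))


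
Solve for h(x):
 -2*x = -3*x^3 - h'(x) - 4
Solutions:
 h(x) = C1 - 3*x^4/4 + x^2 - 4*x


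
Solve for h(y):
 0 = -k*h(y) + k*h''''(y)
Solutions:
 h(y) = C1*exp(-y) + C2*exp(y) + C3*sin(y) + C4*cos(y)


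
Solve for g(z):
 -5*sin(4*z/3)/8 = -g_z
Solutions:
 g(z) = C1 - 15*cos(4*z/3)/32


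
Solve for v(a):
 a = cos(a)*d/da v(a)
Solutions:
 v(a) = C1 + Integral(a/cos(a), a)


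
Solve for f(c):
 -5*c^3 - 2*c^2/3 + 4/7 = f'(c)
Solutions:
 f(c) = C1 - 5*c^4/4 - 2*c^3/9 + 4*c/7


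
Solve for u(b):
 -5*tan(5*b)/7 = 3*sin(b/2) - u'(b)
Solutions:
 u(b) = C1 - log(cos(5*b))/7 - 6*cos(b/2)


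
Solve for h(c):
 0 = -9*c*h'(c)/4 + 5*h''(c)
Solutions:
 h(c) = C1 + C2*erfi(3*sqrt(10)*c/20)


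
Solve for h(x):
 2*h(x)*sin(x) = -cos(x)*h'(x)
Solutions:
 h(x) = C1*cos(x)^2


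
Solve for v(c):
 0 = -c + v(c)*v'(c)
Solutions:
 v(c) = -sqrt(C1 + c^2)
 v(c) = sqrt(C1 + c^2)


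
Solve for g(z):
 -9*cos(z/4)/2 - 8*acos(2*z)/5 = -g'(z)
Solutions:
 g(z) = C1 + 8*z*acos(2*z)/5 - 4*sqrt(1 - 4*z^2)/5 + 18*sin(z/4)


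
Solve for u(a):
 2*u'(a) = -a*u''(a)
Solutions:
 u(a) = C1 + C2/a


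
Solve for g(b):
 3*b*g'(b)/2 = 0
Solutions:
 g(b) = C1


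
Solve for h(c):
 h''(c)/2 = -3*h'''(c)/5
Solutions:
 h(c) = C1 + C2*c + C3*exp(-5*c/6)


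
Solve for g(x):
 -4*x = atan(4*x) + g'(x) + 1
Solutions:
 g(x) = C1 - 2*x^2 - x*atan(4*x) - x + log(16*x^2 + 1)/8


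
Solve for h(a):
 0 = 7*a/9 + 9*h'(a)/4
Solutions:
 h(a) = C1 - 14*a^2/81


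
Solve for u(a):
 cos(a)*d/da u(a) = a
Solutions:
 u(a) = C1 + Integral(a/cos(a), a)


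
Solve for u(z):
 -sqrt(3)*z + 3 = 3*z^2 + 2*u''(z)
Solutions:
 u(z) = C1 + C2*z - z^4/8 - sqrt(3)*z^3/12 + 3*z^2/4


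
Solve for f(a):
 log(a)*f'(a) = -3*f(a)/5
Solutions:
 f(a) = C1*exp(-3*li(a)/5)


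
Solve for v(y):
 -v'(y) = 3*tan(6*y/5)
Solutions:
 v(y) = C1 + 5*log(cos(6*y/5))/2


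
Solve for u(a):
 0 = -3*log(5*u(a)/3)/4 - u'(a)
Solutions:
 -4*Integral(1/(-log(_y) - log(5) + log(3)), (_y, u(a)))/3 = C1 - a


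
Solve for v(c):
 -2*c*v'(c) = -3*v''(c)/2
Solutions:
 v(c) = C1 + C2*erfi(sqrt(6)*c/3)


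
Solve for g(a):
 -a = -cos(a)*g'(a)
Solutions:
 g(a) = C1 + Integral(a/cos(a), a)


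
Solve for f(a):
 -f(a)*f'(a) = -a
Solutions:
 f(a) = -sqrt(C1 + a^2)
 f(a) = sqrt(C1 + a^2)


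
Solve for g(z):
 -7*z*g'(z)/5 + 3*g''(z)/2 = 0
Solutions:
 g(z) = C1 + C2*erfi(sqrt(105)*z/15)


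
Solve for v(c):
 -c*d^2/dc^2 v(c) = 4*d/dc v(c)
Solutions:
 v(c) = C1 + C2/c^3


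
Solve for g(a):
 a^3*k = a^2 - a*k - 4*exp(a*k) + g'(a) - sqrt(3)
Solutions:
 g(a) = C1 + a^4*k/4 - a^3/3 + a^2*k/2 + sqrt(3)*a + 4*exp(a*k)/k


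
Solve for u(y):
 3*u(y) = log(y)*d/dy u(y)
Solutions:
 u(y) = C1*exp(3*li(y))


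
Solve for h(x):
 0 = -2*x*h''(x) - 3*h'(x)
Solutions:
 h(x) = C1 + C2/sqrt(x)


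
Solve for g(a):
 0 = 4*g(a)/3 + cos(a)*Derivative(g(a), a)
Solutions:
 g(a) = C1*(sin(a) - 1)^(2/3)/(sin(a) + 1)^(2/3)


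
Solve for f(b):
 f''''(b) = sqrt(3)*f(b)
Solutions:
 f(b) = C1*exp(-3^(1/8)*b) + C2*exp(3^(1/8)*b) + C3*sin(3^(1/8)*b) + C4*cos(3^(1/8)*b)


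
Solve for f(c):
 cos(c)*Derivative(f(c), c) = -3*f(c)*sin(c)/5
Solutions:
 f(c) = C1*cos(c)^(3/5)


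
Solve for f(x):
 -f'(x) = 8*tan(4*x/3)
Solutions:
 f(x) = C1 + 6*log(cos(4*x/3))


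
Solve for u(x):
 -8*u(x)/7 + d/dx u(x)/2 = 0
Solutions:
 u(x) = C1*exp(16*x/7)


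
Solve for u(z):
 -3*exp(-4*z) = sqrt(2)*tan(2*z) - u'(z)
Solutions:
 u(z) = C1 + sqrt(2)*log(tan(2*z)^2 + 1)/4 - 3*exp(-4*z)/4


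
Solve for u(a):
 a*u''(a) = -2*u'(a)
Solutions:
 u(a) = C1 + C2/a


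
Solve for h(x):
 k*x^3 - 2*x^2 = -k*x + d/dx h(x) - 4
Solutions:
 h(x) = C1 + k*x^4/4 + k*x^2/2 - 2*x^3/3 + 4*x


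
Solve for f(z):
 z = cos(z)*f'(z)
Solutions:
 f(z) = C1 + Integral(z/cos(z), z)


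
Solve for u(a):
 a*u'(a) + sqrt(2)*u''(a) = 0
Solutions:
 u(a) = C1 + C2*erf(2^(1/4)*a/2)


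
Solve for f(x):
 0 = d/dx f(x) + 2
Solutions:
 f(x) = C1 - 2*x


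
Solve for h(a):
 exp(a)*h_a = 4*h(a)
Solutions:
 h(a) = C1*exp(-4*exp(-a))


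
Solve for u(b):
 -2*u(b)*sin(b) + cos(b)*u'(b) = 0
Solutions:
 u(b) = C1/cos(b)^2


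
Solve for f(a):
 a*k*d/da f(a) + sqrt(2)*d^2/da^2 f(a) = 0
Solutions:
 f(a) = Piecewise((-2^(3/4)*sqrt(pi)*C1*erf(2^(1/4)*a*sqrt(k)/2)/(2*sqrt(k)) - C2, (k > 0) | (k < 0)), (-C1*a - C2, True))


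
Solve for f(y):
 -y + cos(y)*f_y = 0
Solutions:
 f(y) = C1 + Integral(y/cos(y), y)


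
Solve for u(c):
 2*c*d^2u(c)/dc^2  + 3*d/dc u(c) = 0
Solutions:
 u(c) = C1 + C2/sqrt(c)


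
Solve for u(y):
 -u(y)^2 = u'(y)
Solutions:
 u(y) = 1/(C1 + y)


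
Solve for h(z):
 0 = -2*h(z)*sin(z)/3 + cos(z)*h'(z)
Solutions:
 h(z) = C1/cos(z)^(2/3)


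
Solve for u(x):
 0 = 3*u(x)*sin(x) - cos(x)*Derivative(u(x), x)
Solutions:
 u(x) = C1/cos(x)^3


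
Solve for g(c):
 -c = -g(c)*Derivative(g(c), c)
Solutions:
 g(c) = -sqrt(C1 + c^2)
 g(c) = sqrt(C1 + c^2)


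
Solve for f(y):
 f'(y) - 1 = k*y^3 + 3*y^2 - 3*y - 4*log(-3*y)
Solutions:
 f(y) = C1 + k*y^4/4 + y^3 - 3*y^2/2 - 4*y*log(-y) + y*(5 - 4*log(3))


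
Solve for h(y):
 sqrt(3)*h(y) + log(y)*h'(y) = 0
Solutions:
 h(y) = C1*exp(-sqrt(3)*li(y))


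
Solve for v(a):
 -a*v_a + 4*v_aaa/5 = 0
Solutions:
 v(a) = C1 + Integral(C2*airyai(10^(1/3)*a/2) + C3*airybi(10^(1/3)*a/2), a)


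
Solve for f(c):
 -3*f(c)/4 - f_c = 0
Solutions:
 f(c) = C1*exp(-3*c/4)


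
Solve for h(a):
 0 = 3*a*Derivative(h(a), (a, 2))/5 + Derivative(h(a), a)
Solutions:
 h(a) = C1 + C2/a^(2/3)


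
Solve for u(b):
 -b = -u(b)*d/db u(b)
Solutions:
 u(b) = -sqrt(C1 + b^2)
 u(b) = sqrt(C1 + b^2)


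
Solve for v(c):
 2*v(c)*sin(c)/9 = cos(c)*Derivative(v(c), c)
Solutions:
 v(c) = C1/cos(c)^(2/9)


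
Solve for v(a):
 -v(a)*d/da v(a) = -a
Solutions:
 v(a) = -sqrt(C1 + a^2)
 v(a) = sqrt(C1 + a^2)


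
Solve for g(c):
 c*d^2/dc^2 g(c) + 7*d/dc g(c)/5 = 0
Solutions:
 g(c) = C1 + C2/c^(2/5)


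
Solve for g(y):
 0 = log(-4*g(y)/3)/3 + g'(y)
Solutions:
 3*Integral(1/(log(-_y) - log(3) + 2*log(2)), (_y, g(y))) = C1 - y


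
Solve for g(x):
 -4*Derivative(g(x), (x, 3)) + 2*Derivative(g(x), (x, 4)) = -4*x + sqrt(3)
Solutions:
 g(x) = C1 + C2*x + C3*x^2 + C4*exp(2*x) + x^4/24 + x^3*(2 - sqrt(3))/24


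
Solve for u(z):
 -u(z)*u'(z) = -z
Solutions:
 u(z) = -sqrt(C1 + z^2)
 u(z) = sqrt(C1 + z^2)


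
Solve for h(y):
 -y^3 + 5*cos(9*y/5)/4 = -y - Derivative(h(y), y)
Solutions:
 h(y) = C1 + y^4/4 - y^2/2 - 25*sin(9*y/5)/36


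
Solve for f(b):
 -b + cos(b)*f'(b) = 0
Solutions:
 f(b) = C1 + Integral(b/cos(b), b)


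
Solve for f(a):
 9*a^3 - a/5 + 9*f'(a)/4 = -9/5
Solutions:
 f(a) = C1 - a^4 + 2*a^2/45 - 4*a/5


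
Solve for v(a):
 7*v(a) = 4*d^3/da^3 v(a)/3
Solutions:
 v(a) = C3*exp(42^(1/3)*a/2) + (C1*sin(14^(1/3)*3^(5/6)*a/4) + C2*cos(14^(1/3)*3^(5/6)*a/4))*exp(-42^(1/3)*a/4)


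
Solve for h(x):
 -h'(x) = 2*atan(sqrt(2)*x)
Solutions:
 h(x) = C1 - 2*x*atan(sqrt(2)*x) + sqrt(2)*log(2*x^2 + 1)/2


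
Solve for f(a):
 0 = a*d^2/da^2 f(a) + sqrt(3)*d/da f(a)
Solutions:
 f(a) = C1 + C2*a^(1 - sqrt(3))


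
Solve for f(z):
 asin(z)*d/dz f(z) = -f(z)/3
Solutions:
 f(z) = C1*exp(-Integral(1/asin(z), z)/3)


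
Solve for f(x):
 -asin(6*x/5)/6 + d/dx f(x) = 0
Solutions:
 f(x) = C1 + x*asin(6*x/5)/6 + sqrt(25 - 36*x^2)/36


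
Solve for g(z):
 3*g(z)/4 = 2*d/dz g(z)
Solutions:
 g(z) = C1*exp(3*z/8)


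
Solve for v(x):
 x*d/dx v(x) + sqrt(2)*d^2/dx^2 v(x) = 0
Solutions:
 v(x) = C1 + C2*erf(2^(1/4)*x/2)


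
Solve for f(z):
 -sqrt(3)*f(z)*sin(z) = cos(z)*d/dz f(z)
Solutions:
 f(z) = C1*cos(z)^(sqrt(3))


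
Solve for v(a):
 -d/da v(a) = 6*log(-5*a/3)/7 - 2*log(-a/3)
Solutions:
 v(a) = C1 + 8*a*log(-a)/7 + a*(-log(46875)/7 - 8/7 - log(3))


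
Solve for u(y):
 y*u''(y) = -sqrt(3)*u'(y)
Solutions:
 u(y) = C1 + C2*y^(1 - sqrt(3))


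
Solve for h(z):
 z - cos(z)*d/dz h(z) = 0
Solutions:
 h(z) = C1 + Integral(z/cos(z), z)


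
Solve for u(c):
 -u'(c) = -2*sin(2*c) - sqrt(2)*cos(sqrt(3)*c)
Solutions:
 u(c) = C1 + sqrt(6)*sin(sqrt(3)*c)/3 - cos(2*c)


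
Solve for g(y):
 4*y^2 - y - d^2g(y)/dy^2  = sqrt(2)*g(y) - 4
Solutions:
 g(y) = C1*sin(2^(1/4)*y) + C2*cos(2^(1/4)*y) + 2*sqrt(2)*y^2 - sqrt(2)*y/2 - 4 + 2*sqrt(2)


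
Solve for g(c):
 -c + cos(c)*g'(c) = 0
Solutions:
 g(c) = C1 + Integral(c/cos(c), c)


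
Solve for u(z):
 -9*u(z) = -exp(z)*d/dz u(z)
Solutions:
 u(z) = C1*exp(-9*exp(-z))


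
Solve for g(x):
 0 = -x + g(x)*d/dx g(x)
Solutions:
 g(x) = -sqrt(C1 + x^2)
 g(x) = sqrt(C1 + x^2)


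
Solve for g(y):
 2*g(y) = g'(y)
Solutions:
 g(y) = C1*exp(2*y)


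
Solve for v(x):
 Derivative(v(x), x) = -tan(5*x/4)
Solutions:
 v(x) = C1 + 4*log(cos(5*x/4))/5


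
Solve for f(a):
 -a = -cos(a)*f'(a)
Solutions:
 f(a) = C1 + Integral(a/cos(a), a)


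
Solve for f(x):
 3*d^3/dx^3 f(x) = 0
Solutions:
 f(x) = C1 + C2*x + C3*x^2


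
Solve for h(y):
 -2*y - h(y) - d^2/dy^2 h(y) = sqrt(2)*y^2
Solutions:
 h(y) = C1*sin(y) + C2*cos(y) - sqrt(2)*y^2 - 2*y + 2*sqrt(2)


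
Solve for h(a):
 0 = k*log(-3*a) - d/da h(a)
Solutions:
 h(a) = C1 + a*k*log(-a) + a*k*(-1 + log(3))


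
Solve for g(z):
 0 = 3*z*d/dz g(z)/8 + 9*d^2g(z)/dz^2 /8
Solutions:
 g(z) = C1 + C2*erf(sqrt(6)*z/6)


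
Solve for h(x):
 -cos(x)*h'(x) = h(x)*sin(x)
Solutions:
 h(x) = C1*cos(x)


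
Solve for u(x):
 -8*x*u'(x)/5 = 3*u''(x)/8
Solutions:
 u(x) = C1 + C2*erf(4*sqrt(30)*x/15)


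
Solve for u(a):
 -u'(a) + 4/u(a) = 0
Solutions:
 u(a) = -sqrt(C1 + 8*a)
 u(a) = sqrt(C1 + 8*a)


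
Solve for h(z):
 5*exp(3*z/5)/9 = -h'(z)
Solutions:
 h(z) = C1 - 25*exp(3*z/5)/27


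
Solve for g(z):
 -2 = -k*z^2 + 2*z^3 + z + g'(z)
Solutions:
 g(z) = C1 + k*z^3/3 - z^4/2 - z^2/2 - 2*z


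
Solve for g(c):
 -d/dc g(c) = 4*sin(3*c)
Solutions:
 g(c) = C1 + 4*cos(3*c)/3


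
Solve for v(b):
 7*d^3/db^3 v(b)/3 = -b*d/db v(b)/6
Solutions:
 v(b) = C1 + Integral(C2*airyai(-14^(2/3)*b/14) + C3*airybi(-14^(2/3)*b/14), b)


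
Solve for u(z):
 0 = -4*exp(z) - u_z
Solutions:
 u(z) = C1 - 4*exp(z)


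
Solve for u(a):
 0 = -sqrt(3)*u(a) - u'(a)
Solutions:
 u(a) = C1*exp(-sqrt(3)*a)


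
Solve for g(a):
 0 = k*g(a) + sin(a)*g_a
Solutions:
 g(a) = C1*exp(k*(-log(cos(a) - 1) + log(cos(a) + 1))/2)


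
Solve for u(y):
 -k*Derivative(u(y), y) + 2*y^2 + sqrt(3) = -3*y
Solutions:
 u(y) = C1 + 2*y^3/(3*k) + 3*y^2/(2*k) + sqrt(3)*y/k


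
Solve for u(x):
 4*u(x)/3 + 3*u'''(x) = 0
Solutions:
 u(x) = C3*exp(-2^(2/3)*3^(1/3)*x/3) + (C1*sin(2^(2/3)*3^(5/6)*x/6) + C2*cos(2^(2/3)*3^(5/6)*x/6))*exp(2^(2/3)*3^(1/3)*x/6)


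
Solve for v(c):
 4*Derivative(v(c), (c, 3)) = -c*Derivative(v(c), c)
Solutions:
 v(c) = C1 + Integral(C2*airyai(-2^(1/3)*c/2) + C3*airybi(-2^(1/3)*c/2), c)


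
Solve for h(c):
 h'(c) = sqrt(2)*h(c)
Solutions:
 h(c) = C1*exp(sqrt(2)*c)


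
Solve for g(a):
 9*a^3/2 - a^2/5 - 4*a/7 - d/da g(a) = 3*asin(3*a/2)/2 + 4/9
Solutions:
 g(a) = C1 + 9*a^4/8 - a^3/15 - 2*a^2/7 - 3*a*asin(3*a/2)/2 - 4*a/9 - sqrt(4 - 9*a^2)/2


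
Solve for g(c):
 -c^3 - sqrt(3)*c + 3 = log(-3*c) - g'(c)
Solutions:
 g(c) = C1 + c^4/4 + sqrt(3)*c^2/2 + c*log(-c) + c*(-4 + log(3))


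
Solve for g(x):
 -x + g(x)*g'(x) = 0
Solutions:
 g(x) = -sqrt(C1 + x^2)
 g(x) = sqrt(C1 + x^2)


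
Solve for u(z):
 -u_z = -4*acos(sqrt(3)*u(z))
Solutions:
 Integral(1/acos(sqrt(3)*_y), (_y, u(z))) = C1 + 4*z


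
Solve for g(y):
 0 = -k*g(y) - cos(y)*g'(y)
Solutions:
 g(y) = C1*exp(k*(log(sin(y) - 1) - log(sin(y) + 1))/2)


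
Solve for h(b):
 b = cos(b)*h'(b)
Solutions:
 h(b) = C1 + Integral(b/cos(b), b)


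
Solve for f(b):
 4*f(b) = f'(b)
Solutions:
 f(b) = C1*exp(4*b)


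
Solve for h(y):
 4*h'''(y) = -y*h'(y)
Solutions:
 h(y) = C1 + Integral(C2*airyai(-2^(1/3)*y/2) + C3*airybi(-2^(1/3)*y/2), y)


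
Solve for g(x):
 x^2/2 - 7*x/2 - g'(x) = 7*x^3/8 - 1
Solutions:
 g(x) = C1 - 7*x^4/32 + x^3/6 - 7*x^2/4 + x


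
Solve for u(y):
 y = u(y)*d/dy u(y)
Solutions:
 u(y) = -sqrt(C1 + y^2)
 u(y) = sqrt(C1 + y^2)


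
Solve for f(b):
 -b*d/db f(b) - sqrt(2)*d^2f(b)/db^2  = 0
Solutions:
 f(b) = C1 + C2*erf(2^(1/4)*b/2)


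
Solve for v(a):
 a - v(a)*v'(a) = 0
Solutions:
 v(a) = -sqrt(C1 + a^2)
 v(a) = sqrt(C1 + a^2)


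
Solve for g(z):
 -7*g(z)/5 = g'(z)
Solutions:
 g(z) = C1*exp(-7*z/5)


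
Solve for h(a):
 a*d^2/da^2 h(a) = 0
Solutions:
 h(a) = C1 + C2*a


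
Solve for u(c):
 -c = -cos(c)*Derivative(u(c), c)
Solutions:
 u(c) = C1 + Integral(c/cos(c), c)


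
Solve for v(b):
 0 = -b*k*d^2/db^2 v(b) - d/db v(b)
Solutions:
 v(b) = C1 + b^(((re(k) - 1)*re(k) + im(k)^2)/(re(k)^2 + im(k)^2))*(C2*sin(log(b)*Abs(im(k))/(re(k)^2 + im(k)^2)) + C3*cos(log(b)*im(k)/(re(k)^2 + im(k)^2)))


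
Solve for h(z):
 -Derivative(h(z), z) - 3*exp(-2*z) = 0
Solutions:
 h(z) = C1 + 3*exp(-2*z)/2


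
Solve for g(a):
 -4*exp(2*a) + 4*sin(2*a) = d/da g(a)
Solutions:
 g(a) = C1 - 2*exp(2*a) - 2*cos(2*a)


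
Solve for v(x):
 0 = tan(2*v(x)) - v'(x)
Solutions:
 v(x) = -asin(C1*exp(2*x))/2 + pi/2
 v(x) = asin(C1*exp(2*x))/2


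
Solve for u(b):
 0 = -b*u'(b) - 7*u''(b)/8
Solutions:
 u(b) = C1 + C2*erf(2*sqrt(7)*b/7)


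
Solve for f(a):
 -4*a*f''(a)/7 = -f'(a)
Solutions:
 f(a) = C1 + C2*a^(11/4)


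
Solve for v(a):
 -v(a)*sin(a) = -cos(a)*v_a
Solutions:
 v(a) = C1/cos(a)


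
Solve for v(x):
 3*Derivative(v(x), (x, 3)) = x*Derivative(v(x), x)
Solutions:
 v(x) = C1 + Integral(C2*airyai(3^(2/3)*x/3) + C3*airybi(3^(2/3)*x/3), x)


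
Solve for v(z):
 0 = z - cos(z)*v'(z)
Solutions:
 v(z) = C1 + Integral(z/cos(z), z)


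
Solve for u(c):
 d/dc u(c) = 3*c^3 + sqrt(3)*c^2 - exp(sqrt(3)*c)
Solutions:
 u(c) = C1 + 3*c^4/4 + sqrt(3)*c^3/3 - sqrt(3)*exp(sqrt(3)*c)/3


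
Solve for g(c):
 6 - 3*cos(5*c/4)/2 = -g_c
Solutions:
 g(c) = C1 - 6*c + 6*sin(5*c/4)/5


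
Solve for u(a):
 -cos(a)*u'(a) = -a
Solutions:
 u(a) = C1 + Integral(a/cos(a), a)


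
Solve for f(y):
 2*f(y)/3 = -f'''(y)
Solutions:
 f(y) = C3*exp(-2^(1/3)*3^(2/3)*y/3) + (C1*sin(2^(1/3)*3^(1/6)*y/2) + C2*cos(2^(1/3)*3^(1/6)*y/2))*exp(2^(1/3)*3^(2/3)*y/6)


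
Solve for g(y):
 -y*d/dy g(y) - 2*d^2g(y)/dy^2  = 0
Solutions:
 g(y) = C1 + C2*erf(y/2)


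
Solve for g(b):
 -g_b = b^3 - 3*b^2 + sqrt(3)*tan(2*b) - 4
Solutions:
 g(b) = C1 - b^4/4 + b^3 + 4*b + sqrt(3)*log(cos(2*b))/2


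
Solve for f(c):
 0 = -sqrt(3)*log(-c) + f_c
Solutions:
 f(c) = C1 + sqrt(3)*c*log(-c) - sqrt(3)*c


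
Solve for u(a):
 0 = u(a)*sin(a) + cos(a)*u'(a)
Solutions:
 u(a) = C1*cos(a)


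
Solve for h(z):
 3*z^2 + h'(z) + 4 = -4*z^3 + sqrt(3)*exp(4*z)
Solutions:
 h(z) = C1 - z^4 - z^3 - 4*z + sqrt(3)*exp(4*z)/4


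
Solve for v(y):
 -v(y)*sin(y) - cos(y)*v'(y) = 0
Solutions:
 v(y) = C1*cos(y)


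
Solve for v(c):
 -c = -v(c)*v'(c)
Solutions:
 v(c) = -sqrt(C1 + c^2)
 v(c) = sqrt(C1 + c^2)


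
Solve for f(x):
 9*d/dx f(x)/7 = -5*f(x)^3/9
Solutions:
 f(x) = -9*sqrt(2)*sqrt(-1/(C1 - 35*x))/2
 f(x) = 9*sqrt(2)*sqrt(-1/(C1 - 35*x))/2


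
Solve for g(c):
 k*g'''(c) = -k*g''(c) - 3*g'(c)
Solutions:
 g(c) = C1 + C2*exp(c*(-1 + sqrt(k*(k - 12))/k)/2) + C3*exp(-c*(1 + sqrt(k*(k - 12))/k)/2)


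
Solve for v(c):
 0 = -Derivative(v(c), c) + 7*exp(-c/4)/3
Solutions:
 v(c) = C1 - 28*exp(-c/4)/3


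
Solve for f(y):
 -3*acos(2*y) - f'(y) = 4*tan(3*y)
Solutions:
 f(y) = C1 - 3*y*acos(2*y) + 3*sqrt(1 - 4*y^2)/2 + 4*log(cos(3*y))/3


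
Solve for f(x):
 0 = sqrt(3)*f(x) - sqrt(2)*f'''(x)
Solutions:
 f(x) = C3*exp(2^(5/6)*3^(1/6)*x/2) + (C1*sin(2^(5/6)*3^(2/3)*x/4) + C2*cos(2^(5/6)*3^(2/3)*x/4))*exp(-2^(5/6)*3^(1/6)*x/4)


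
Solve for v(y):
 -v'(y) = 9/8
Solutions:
 v(y) = C1 - 9*y/8


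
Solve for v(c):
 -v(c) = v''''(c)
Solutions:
 v(c) = (C1*sin(sqrt(2)*c/2) + C2*cos(sqrt(2)*c/2))*exp(-sqrt(2)*c/2) + (C3*sin(sqrt(2)*c/2) + C4*cos(sqrt(2)*c/2))*exp(sqrt(2)*c/2)


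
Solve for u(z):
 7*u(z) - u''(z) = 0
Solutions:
 u(z) = C1*exp(-sqrt(7)*z) + C2*exp(sqrt(7)*z)


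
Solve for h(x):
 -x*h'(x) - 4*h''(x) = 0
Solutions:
 h(x) = C1 + C2*erf(sqrt(2)*x/4)


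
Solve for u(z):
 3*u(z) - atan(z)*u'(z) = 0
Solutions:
 u(z) = C1*exp(3*Integral(1/atan(z), z))


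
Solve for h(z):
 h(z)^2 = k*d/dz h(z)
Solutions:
 h(z) = -k/(C1*k + z)


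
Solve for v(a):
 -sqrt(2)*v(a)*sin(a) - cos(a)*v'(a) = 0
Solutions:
 v(a) = C1*cos(a)^(sqrt(2))


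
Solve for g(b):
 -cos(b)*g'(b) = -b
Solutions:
 g(b) = C1 + Integral(b/cos(b), b)


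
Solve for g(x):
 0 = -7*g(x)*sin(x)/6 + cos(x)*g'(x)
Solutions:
 g(x) = C1/cos(x)^(7/6)


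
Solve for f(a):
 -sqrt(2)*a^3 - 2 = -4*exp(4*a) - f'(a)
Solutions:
 f(a) = C1 + sqrt(2)*a^4/4 + 2*a - exp(4*a)


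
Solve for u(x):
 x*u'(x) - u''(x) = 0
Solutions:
 u(x) = C1 + C2*erfi(sqrt(2)*x/2)


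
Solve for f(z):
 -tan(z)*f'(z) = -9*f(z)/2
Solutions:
 f(z) = C1*sin(z)^(9/2)


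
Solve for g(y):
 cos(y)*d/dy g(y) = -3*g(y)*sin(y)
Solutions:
 g(y) = C1*cos(y)^3


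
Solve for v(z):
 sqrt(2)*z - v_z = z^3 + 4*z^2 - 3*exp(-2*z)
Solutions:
 v(z) = C1 - z^4/4 - 4*z^3/3 + sqrt(2)*z^2/2 - 3*exp(-2*z)/2


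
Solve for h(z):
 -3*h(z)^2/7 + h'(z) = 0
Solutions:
 h(z) = -7/(C1 + 3*z)


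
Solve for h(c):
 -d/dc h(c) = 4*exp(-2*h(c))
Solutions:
 h(c) = log(-sqrt(C1 - 8*c))
 h(c) = log(C1 - 8*c)/2


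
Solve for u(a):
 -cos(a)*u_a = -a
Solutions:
 u(a) = C1 + Integral(a/cos(a), a)


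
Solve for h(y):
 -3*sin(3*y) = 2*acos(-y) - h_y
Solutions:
 h(y) = C1 + 2*y*acos(-y) + 2*sqrt(1 - y^2) - cos(3*y)


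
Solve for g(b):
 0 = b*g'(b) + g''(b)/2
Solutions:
 g(b) = C1 + C2*erf(b)


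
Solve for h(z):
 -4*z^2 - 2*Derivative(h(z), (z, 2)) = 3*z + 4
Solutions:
 h(z) = C1 + C2*z - z^4/6 - z^3/4 - z^2


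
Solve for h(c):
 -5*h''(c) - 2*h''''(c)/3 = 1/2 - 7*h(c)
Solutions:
 h(c) = C1*exp(-c*sqrt(-15 + sqrt(393))/2) + C2*exp(c*sqrt(-15 + sqrt(393))/2) + C3*sin(c*sqrt(15 + sqrt(393))/2) + C4*cos(c*sqrt(15 + sqrt(393))/2) + 1/14


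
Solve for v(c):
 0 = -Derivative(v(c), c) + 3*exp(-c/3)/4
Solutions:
 v(c) = C1 - 9*exp(-c/3)/4


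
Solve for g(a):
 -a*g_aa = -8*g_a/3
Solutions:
 g(a) = C1 + C2*a^(11/3)


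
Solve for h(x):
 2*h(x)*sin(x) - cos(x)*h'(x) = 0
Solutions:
 h(x) = C1/cos(x)^2


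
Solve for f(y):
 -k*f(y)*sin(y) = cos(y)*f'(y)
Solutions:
 f(y) = C1*exp(k*log(cos(y)))


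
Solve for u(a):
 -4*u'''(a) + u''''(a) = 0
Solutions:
 u(a) = C1 + C2*a + C3*a^2 + C4*exp(4*a)


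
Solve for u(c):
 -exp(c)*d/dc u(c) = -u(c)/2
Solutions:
 u(c) = C1*exp(-exp(-c)/2)


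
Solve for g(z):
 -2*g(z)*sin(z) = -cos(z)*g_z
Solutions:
 g(z) = C1/cos(z)^2


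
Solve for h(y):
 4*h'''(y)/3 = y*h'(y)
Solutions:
 h(y) = C1 + Integral(C2*airyai(6^(1/3)*y/2) + C3*airybi(6^(1/3)*y/2), y)


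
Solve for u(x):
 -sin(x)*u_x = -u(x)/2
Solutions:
 u(x) = C1*(cos(x) - 1)^(1/4)/(cos(x) + 1)^(1/4)


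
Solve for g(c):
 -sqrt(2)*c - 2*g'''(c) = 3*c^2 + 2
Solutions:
 g(c) = C1 + C2*c + C3*c^2 - c^5/40 - sqrt(2)*c^4/48 - c^3/6


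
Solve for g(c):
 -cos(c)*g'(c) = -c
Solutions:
 g(c) = C1 + Integral(c/cos(c), c)


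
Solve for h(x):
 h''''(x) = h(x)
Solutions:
 h(x) = C1*exp(-x) + C2*exp(x) + C3*sin(x) + C4*cos(x)


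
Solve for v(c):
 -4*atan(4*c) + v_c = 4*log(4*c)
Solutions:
 v(c) = C1 + 4*c*log(c) + 4*c*atan(4*c) - 4*c + 8*c*log(2) - log(16*c^2 + 1)/2


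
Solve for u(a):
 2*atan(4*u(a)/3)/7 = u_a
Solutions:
 Integral(1/atan(4*_y/3), (_y, u(a))) = C1 + 2*a/7


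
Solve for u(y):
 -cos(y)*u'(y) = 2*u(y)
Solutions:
 u(y) = C1*(sin(y) - 1)/(sin(y) + 1)


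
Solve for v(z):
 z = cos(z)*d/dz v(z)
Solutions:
 v(z) = C1 + Integral(z/cos(z), z)


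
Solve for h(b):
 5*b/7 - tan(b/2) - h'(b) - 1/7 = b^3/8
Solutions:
 h(b) = C1 - b^4/32 + 5*b^2/14 - b/7 + 2*log(cos(b/2))


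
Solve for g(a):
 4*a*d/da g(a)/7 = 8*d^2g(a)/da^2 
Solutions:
 g(a) = C1 + C2*erfi(sqrt(7)*a/14)


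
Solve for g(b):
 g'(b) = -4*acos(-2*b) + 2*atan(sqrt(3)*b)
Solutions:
 g(b) = C1 - 4*b*acos(-2*b) + 2*b*atan(sqrt(3)*b) - 2*sqrt(1 - 4*b^2) - sqrt(3)*log(3*b^2 + 1)/3


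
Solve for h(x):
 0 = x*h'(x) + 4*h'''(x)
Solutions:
 h(x) = C1 + Integral(C2*airyai(-2^(1/3)*x/2) + C3*airybi(-2^(1/3)*x/2), x)


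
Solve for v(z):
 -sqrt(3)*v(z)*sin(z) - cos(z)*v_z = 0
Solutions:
 v(z) = C1*cos(z)^(sqrt(3))


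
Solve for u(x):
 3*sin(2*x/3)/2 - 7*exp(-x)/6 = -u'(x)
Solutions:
 u(x) = C1 + 9*cos(2*x/3)/4 - 7*exp(-x)/6


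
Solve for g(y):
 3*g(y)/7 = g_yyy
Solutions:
 g(y) = C3*exp(3^(1/3)*7^(2/3)*y/7) + (C1*sin(3^(5/6)*7^(2/3)*y/14) + C2*cos(3^(5/6)*7^(2/3)*y/14))*exp(-3^(1/3)*7^(2/3)*y/14)


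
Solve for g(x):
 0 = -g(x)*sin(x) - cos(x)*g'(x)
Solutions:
 g(x) = C1*cos(x)


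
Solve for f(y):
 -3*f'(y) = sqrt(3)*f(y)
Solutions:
 f(y) = C1*exp(-sqrt(3)*y/3)


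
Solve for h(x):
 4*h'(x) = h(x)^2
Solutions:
 h(x) = -4/(C1 + x)


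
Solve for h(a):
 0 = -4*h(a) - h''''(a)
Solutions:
 h(a) = (C1*sin(a) + C2*cos(a))*exp(-a) + (C3*sin(a) + C4*cos(a))*exp(a)


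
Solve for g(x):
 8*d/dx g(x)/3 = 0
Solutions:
 g(x) = C1


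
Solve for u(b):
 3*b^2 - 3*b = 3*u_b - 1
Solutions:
 u(b) = C1 + b^3/3 - b^2/2 + b/3


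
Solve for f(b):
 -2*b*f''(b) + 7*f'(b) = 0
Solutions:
 f(b) = C1 + C2*b^(9/2)


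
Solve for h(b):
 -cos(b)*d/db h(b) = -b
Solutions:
 h(b) = C1 + Integral(b/cos(b), b)


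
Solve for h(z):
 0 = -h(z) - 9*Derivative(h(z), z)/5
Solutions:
 h(z) = C1*exp(-5*z/9)


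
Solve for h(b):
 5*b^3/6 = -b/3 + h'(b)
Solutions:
 h(b) = C1 + 5*b^4/24 + b^2/6


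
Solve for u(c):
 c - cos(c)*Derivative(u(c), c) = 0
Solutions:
 u(c) = C1 + Integral(c/cos(c), c)


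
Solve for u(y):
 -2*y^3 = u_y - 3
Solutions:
 u(y) = C1 - y^4/2 + 3*y


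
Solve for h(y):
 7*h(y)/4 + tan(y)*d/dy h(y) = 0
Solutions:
 h(y) = C1/sin(y)^(7/4)


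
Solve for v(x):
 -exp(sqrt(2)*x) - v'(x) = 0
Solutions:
 v(x) = C1 - sqrt(2)*exp(sqrt(2)*x)/2


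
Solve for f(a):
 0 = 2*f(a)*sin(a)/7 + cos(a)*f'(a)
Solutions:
 f(a) = C1*cos(a)^(2/7)


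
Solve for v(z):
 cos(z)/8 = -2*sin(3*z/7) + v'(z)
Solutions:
 v(z) = C1 + sin(z)/8 - 14*cos(3*z/7)/3


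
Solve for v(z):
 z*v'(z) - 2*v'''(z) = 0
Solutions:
 v(z) = C1 + Integral(C2*airyai(2^(2/3)*z/2) + C3*airybi(2^(2/3)*z/2), z)


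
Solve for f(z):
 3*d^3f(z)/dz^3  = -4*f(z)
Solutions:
 f(z) = C3*exp(-6^(2/3)*z/3) + (C1*sin(2^(2/3)*3^(1/6)*z/2) + C2*cos(2^(2/3)*3^(1/6)*z/2))*exp(6^(2/3)*z/6)


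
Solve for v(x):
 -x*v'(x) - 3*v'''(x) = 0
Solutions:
 v(x) = C1 + Integral(C2*airyai(-3^(2/3)*x/3) + C3*airybi(-3^(2/3)*x/3), x)


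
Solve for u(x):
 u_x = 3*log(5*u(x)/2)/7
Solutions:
 7*Integral(1/(-log(_y) - log(5) + log(2)), (_y, u(x)))/3 = C1 - x


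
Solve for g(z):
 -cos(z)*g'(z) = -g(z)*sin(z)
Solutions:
 g(z) = C1/cos(z)


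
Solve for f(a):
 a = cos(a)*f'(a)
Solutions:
 f(a) = C1 + Integral(a/cos(a), a)


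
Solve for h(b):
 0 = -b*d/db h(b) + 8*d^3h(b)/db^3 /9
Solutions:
 h(b) = C1 + Integral(C2*airyai(3^(2/3)*b/2) + C3*airybi(3^(2/3)*b/2), b)


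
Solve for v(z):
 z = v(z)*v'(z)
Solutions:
 v(z) = -sqrt(C1 + z^2)
 v(z) = sqrt(C1 + z^2)


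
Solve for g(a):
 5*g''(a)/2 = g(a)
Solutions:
 g(a) = C1*exp(-sqrt(10)*a/5) + C2*exp(sqrt(10)*a/5)


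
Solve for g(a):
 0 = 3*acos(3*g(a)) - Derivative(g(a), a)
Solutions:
 Integral(1/acos(3*_y), (_y, g(a))) = C1 + 3*a


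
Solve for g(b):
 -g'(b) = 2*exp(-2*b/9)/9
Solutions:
 g(b) = C1 + exp(-2*b/9)


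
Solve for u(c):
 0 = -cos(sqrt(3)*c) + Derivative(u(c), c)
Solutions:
 u(c) = C1 + sqrt(3)*sin(sqrt(3)*c)/3


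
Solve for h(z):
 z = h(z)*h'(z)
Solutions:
 h(z) = -sqrt(C1 + z^2)
 h(z) = sqrt(C1 + z^2)


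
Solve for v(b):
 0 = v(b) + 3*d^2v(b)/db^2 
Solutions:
 v(b) = C1*sin(sqrt(3)*b/3) + C2*cos(sqrt(3)*b/3)


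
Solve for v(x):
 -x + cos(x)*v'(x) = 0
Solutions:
 v(x) = C1 + Integral(x/cos(x), x)


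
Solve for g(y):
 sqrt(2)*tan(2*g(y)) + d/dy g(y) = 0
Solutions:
 g(y) = -asin(C1*exp(-2*sqrt(2)*y))/2 + pi/2
 g(y) = asin(C1*exp(-2*sqrt(2)*y))/2


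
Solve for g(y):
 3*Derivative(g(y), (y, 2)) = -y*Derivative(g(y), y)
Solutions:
 g(y) = C1 + C2*erf(sqrt(6)*y/6)


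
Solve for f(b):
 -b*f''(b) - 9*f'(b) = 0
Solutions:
 f(b) = C1 + C2/b^8


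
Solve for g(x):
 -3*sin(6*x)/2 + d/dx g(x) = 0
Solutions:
 g(x) = C1 - cos(6*x)/4


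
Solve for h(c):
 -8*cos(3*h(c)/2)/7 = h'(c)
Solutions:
 8*c/7 - log(sin(3*h(c)/2) - 1)/3 + log(sin(3*h(c)/2) + 1)/3 = C1


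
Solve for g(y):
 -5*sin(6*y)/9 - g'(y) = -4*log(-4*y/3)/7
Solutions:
 g(y) = C1 + 4*y*log(-y)/7 - 4*y*log(3)/7 - 4*y/7 + 8*y*log(2)/7 + 5*cos(6*y)/54


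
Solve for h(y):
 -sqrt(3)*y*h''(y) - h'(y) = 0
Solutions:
 h(y) = C1 + C2*y^(1 - sqrt(3)/3)


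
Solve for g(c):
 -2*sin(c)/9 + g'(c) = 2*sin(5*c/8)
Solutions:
 g(c) = C1 - 16*cos(5*c/8)/5 - 2*cos(c)/9


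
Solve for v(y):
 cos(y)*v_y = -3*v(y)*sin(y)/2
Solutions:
 v(y) = C1*cos(y)^(3/2)


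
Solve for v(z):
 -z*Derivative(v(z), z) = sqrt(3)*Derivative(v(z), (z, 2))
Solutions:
 v(z) = C1 + C2*erf(sqrt(2)*3^(3/4)*z/6)


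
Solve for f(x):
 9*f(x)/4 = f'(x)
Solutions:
 f(x) = C1*exp(9*x/4)


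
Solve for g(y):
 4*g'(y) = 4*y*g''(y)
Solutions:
 g(y) = C1 + C2*y^2


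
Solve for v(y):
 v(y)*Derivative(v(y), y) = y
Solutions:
 v(y) = -sqrt(C1 + y^2)
 v(y) = sqrt(C1 + y^2)


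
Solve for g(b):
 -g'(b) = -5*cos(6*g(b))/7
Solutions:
 -5*b/7 - log(sin(6*g(b)) - 1)/12 + log(sin(6*g(b)) + 1)/12 = C1


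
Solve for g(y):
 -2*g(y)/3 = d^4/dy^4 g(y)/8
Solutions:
 g(y) = (C1*sin(sqrt(2)*3^(3/4)*y/3) + C2*cos(sqrt(2)*3^(3/4)*y/3))*exp(-sqrt(2)*3^(3/4)*y/3) + (C3*sin(sqrt(2)*3^(3/4)*y/3) + C4*cos(sqrt(2)*3^(3/4)*y/3))*exp(sqrt(2)*3^(3/4)*y/3)


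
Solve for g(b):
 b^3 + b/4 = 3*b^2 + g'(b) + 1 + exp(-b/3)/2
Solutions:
 g(b) = C1 + b^4/4 - b^3 + b^2/8 - b + 3*exp(-b/3)/2


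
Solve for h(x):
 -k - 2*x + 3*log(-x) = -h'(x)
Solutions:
 h(x) = C1 + x^2 + x*(k + 3) - 3*x*log(-x)


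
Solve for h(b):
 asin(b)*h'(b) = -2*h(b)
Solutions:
 h(b) = C1*exp(-2*Integral(1/asin(b), b))


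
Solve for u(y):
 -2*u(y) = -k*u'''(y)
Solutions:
 u(y) = C1*exp(2^(1/3)*y*(1/k)^(1/3)) + C2*exp(2^(1/3)*y*(-1 + sqrt(3)*I)*(1/k)^(1/3)/2) + C3*exp(-2^(1/3)*y*(1 + sqrt(3)*I)*(1/k)^(1/3)/2)


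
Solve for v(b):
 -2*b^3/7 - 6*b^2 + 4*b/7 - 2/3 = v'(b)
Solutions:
 v(b) = C1 - b^4/14 - 2*b^3 + 2*b^2/7 - 2*b/3


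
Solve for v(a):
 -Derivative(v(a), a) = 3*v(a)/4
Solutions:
 v(a) = C1*exp(-3*a/4)


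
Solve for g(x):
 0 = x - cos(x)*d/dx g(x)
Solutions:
 g(x) = C1 + Integral(x/cos(x), x)


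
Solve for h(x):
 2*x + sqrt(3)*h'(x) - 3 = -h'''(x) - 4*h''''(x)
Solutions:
 h(x) = C1 + C2*exp(x*(-2 + (1 + 216*sqrt(3) + sqrt(-1 + (1 + 216*sqrt(3))^2))^(-1/3) + (1 + 216*sqrt(3) + sqrt(-1 + (1 + 216*sqrt(3))^2))^(1/3))/24)*sin(sqrt(3)*x*(-(1 + 216*sqrt(3) + sqrt(-1 + (1 + 216*sqrt(3))^2))^(1/3) + (1 + 216*sqrt(3) + sqrt(-1 + (1 + 216*sqrt(3))^2))^(-1/3))/24) + C3*exp(x*(-2 + (1 + 216*sqrt(3) + sqrt(-1 + (1 + 216*sqrt(3))^2))^(-1/3) + (1 + 216*sqrt(3) + sqrt(-1 + (1 + 216*sqrt(3))^2))^(1/3))/24)*cos(sqrt(3)*x*(-(1 + 216*sqrt(3) + sqrt(-1 + (1 + 216*sqrt(3))^2))^(1/3) + (1 + 216*sqrt(3) + sqrt(-1 + (1 + 216*sqrt(3))^2))^(-1/3))/24) + C4*exp(-x*((1 + 216*sqrt(3) + sqrt(-1 + (1 + 216*sqrt(3))^2))^(-1/3) + 1 + (1 + 216*sqrt(3) + sqrt(-1 + (1 + 216*sqrt(3))^2))^(1/3))/12) - sqrt(3)*x^2/3 + sqrt(3)*x


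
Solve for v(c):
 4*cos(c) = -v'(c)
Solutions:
 v(c) = C1 - 4*sin(c)


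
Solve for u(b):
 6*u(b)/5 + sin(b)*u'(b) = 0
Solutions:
 u(b) = C1*(cos(b) + 1)^(3/5)/(cos(b) - 1)^(3/5)


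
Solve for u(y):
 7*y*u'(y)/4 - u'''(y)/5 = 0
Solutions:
 u(y) = C1 + Integral(C2*airyai(70^(1/3)*y/2) + C3*airybi(70^(1/3)*y/2), y)


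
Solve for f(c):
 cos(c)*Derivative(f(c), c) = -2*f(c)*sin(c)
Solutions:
 f(c) = C1*cos(c)^2


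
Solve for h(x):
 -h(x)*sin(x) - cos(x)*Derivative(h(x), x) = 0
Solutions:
 h(x) = C1*cos(x)


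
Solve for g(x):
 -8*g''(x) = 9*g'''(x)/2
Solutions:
 g(x) = C1 + C2*x + C3*exp(-16*x/9)


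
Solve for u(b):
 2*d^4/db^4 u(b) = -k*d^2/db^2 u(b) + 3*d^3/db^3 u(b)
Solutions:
 u(b) = C1 + C2*b + C3*exp(b*(3 - sqrt(9 - 8*k))/4) + C4*exp(b*(sqrt(9 - 8*k) + 3)/4)


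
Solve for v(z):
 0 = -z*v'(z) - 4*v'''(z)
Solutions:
 v(z) = C1 + Integral(C2*airyai(-2^(1/3)*z/2) + C3*airybi(-2^(1/3)*z/2), z)


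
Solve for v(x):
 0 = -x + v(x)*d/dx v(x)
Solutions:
 v(x) = -sqrt(C1 + x^2)
 v(x) = sqrt(C1 + x^2)


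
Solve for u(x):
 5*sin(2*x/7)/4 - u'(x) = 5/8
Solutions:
 u(x) = C1 - 5*x/8 - 35*cos(2*x/7)/8


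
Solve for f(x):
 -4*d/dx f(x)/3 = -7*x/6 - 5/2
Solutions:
 f(x) = C1 + 7*x^2/16 + 15*x/8


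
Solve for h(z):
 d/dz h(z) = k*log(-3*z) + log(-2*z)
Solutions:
 h(z) = C1 + z*(k + 1)*log(-z) + z*(-k + k*log(3) - 1 + log(2))


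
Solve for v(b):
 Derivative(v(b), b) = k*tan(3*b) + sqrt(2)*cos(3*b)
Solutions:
 v(b) = C1 - k*log(cos(3*b))/3 + sqrt(2)*sin(3*b)/3


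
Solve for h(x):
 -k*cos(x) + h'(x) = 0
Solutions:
 h(x) = C1 + k*sin(x)


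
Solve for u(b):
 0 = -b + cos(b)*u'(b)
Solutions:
 u(b) = C1 + Integral(b/cos(b), b)


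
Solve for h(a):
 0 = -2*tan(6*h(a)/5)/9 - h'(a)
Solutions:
 h(a) = -5*asin(C1*exp(-4*a/15))/6 + 5*pi/6
 h(a) = 5*asin(C1*exp(-4*a/15))/6


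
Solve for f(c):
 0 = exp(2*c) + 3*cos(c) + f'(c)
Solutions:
 f(c) = C1 - exp(2*c)/2 - 3*sin(c)


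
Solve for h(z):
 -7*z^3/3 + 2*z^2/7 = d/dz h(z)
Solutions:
 h(z) = C1 - 7*z^4/12 + 2*z^3/21


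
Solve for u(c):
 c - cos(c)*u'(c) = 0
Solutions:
 u(c) = C1 + Integral(c/cos(c), c)


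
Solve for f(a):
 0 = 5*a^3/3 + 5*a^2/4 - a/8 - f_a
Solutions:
 f(a) = C1 + 5*a^4/12 + 5*a^3/12 - a^2/16


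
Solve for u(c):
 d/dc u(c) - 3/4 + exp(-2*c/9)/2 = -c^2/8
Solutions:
 u(c) = C1 - c^3/24 + 3*c/4 + 9*exp(-2*c/9)/4


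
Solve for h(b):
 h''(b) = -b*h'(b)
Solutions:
 h(b) = C1 + C2*erf(sqrt(2)*b/2)


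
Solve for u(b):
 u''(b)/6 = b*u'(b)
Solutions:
 u(b) = C1 + C2*erfi(sqrt(3)*b)


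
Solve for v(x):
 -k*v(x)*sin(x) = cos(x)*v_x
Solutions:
 v(x) = C1*exp(k*log(cos(x)))


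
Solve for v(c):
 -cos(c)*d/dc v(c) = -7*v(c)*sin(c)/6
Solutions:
 v(c) = C1/cos(c)^(7/6)


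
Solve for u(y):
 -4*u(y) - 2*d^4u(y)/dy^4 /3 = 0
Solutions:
 u(y) = (C1*sin(2^(3/4)*3^(1/4)*y/2) + C2*cos(2^(3/4)*3^(1/4)*y/2))*exp(-2^(3/4)*3^(1/4)*y/2) + (C3*sin(2^(3/4)*3^(1/4)*y/2) + C4*cos(2^(3/4)*3^(1/4)*y/2))*exp(2^(3/4)*3^(1/4)*y/2)


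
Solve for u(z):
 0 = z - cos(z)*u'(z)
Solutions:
 u(z) = C1 + Integral(z/cos(z), z)


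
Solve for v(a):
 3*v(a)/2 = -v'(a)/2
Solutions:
 v(a) = C1*exp(-3*a)


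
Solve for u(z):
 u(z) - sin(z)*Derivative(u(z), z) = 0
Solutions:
 u(z) = C1*sqrt(cos(z) - 1)/sqrt(cos(z) + 1)


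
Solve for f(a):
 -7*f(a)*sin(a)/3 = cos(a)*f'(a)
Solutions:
 f(a) = C1*cos(a)^(7/3)


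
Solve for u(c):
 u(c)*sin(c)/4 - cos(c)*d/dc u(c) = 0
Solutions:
 u(c) = C1/cos(c)^(1/4)


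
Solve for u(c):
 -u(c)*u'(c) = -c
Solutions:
 u(c) = -sqrt(C1 + c^2)
 u(c) = sqrt(C1 + c^2)


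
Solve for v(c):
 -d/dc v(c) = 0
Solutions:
 v(c) = C1


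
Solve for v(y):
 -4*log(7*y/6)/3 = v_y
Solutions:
 v(y) = C1 - 4*y*log(y)/3 - 4*y*log(7)/3 + 4*y/3 + 4*y*log(6)/3


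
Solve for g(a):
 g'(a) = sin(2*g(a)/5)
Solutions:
 -a + 5*log(cos(2*g(a)/5) - 1)/4 - 5*log(cos(2*g(a)/5) + 1)/4 = C1


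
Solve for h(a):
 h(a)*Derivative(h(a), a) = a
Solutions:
 h(a) = -sqrt(C1 + a^2)
 h(a) = sqrt(C1 + a^2)


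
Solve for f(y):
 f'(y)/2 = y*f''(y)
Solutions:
 f(y) = C1 + C2*y^(3/2)


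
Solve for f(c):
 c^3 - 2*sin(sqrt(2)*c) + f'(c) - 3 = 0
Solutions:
 f(c) = C1 - c^4/4 + 3*c - sqrt(2)*cos(sqrt(2)*c)


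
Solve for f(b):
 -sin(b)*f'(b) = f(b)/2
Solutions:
 f(b) = C1*(cos(b) + 1)^(1/4)/(cos(b) - 1)^(1/4)


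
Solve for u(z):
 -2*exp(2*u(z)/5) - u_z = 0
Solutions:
 u(z) = 5*log(-sqrt(-1/(C1 - 2*z))) - 5*log(2) + 5*log(10)/2
 u(z) = 5*log(-1/(C1 - 2*z))/2 - 5*log(2) + 5*log(10)/2


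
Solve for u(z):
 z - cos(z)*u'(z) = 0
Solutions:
 u(z) = C1 + Integral(z/cos(z), z)


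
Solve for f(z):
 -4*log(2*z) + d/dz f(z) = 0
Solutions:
 f(z) = C1 + 4*z*log(z) - 4*z + z*log(16)


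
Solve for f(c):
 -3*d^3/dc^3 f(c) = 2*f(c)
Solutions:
 f(c) = C3*exp(-2^(1/3)*3^(2/3)*c/3) + (C1*sin(2^(1/3)*3^(1/6)*c/2) + C2*cos(2^(1/3)*3^(1/6)*c/2))*exp(2^(1/3)*3^(2/3)*c/6)


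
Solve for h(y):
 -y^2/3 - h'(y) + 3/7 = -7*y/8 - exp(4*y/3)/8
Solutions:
 h(y) = C1 - y^3/9 + 7*y^2/16 + 3*y/7 + 3*exp(4*y/3)/32


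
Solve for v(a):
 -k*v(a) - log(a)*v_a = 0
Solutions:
 v(a) = C1*exp(-k*li(a))


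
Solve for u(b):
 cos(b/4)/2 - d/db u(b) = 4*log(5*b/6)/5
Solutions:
 u(b) = C1 - 4*b*log(b)/5 - 4*b*log(5)/5 + 4*b/5 + 4*b*log(6)/5 + 2*sin(b/4)


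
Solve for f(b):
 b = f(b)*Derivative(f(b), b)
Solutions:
 f(b) = -sqrt(C1 + b^2)
 f(b) = sqrt(C1 + b^2)


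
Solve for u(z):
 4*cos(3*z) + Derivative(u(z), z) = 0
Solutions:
 u(z) = C1 - 4*sin(3*z)/3


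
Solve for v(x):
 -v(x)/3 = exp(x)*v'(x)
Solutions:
 v(x) = C1*exp(exp(-x)/3)


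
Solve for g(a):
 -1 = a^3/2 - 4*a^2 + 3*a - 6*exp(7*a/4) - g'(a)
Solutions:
 g(a) = C1 + a^4/8 - 4*a^3/3 + 3*a^2/2 + a - 24*exp(7*a/4)/7


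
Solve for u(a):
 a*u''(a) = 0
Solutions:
 u(a) = C1 + C2*a


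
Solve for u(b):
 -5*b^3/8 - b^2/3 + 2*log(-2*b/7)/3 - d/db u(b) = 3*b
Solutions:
 u(b) = C1 - 5*b^4/32 - b^3/9 - 3*b^2/2 + 2*b*log(-b)/3 + 2*b*(-log(7) - 1 + log(2))/3


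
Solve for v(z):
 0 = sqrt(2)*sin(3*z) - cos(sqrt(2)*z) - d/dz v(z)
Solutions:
 v(z) = C1 - sqrt(2)*sin(sqrt(2)*z)/2 - sqrt(2)*cos(3*z)/3


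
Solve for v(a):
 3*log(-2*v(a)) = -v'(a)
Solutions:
 Integral(1/(log(-_y) + log(2)), (_y, v(a)))/3 = C1 - a


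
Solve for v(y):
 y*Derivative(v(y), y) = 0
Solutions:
 v(y) = C1


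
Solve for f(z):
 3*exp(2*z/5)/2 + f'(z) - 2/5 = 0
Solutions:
 f(z) = C1 + 2*z/5 - 15*exp(2*z/5)/4


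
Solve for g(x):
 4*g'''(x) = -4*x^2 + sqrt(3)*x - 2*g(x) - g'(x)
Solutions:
 g(x) = C1*exp(-3^(1/3)*x*(-(18 + sqrt(327))^(1/3) + 3^(1/3)/(18 + sqrt(327))^(1/3))/12)*sin(3^(1/6)*x*(3/(18 + sqrt(327))^(1/3) + 3^(2/3)*(18 + sqrt(327))^(1/3))/12) + C2*exp(-3^(1/3)*x*(-(18 + sqrt(327))^(1/3) + 3^(1/3)/(18 + sqrt(327))^(1/3))/12)*cos(3^(1/6)*x*(3/(18 + sqrt(327))^(1/3) + 3^(2/3)*(18 + sqrt(327))^(1/3))/12) + C3*exp(3^(1/3)*x*(-(18 + sqrt(327))^(1/3) + 3^(1/3)/(18 + sqrt(327))^(1/3))/6) - 2*x^2 + sqrt(3)*x/2 + 2*x - 1 - sqrt(3)/4


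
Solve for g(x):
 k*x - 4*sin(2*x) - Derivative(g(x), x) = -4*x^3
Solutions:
 g(x) = C1 + k*x^2/2 + x^4 + 2*cos(2*x)


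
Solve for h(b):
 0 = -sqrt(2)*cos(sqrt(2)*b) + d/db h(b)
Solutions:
 h(b) = C1 + sin(sqrt(2)*b)
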